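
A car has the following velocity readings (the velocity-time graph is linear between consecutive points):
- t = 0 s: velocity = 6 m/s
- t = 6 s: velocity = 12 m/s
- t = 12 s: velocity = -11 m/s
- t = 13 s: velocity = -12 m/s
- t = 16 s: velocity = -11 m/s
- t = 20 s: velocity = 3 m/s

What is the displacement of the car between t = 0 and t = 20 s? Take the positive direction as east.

Net displacement equals the area under the velocity-time graph (areas below the axis count negative).
0–6 s: ½(6 + 12)(6) = 54 m
6–12 s: ½(12 + -11)(6) = 3 m
12–13 s: ½(-11 + -12)(1) = -11.5 m
13–16 s: ½(-12 + -11)(3) = -34.5 m
16–20 s: ½(-11 + 3)(4) = -16 m
Net displacement = -5 m

-5 m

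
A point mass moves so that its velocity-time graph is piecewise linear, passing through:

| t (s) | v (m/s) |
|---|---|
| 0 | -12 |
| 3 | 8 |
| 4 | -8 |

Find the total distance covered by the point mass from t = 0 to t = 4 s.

19.6 m

Total distance travelled is ∫|v| dt — sum the magnitudes of each area piece.
0–3 s: v = 0 at t = 1.8 s; triangle areas 10.8 + 4.8 = 15.6 m
3–4 s: v = 0 at t = 3.5 s; triangle areas 2 + 2 = 4 m
Total distance = 19.6 m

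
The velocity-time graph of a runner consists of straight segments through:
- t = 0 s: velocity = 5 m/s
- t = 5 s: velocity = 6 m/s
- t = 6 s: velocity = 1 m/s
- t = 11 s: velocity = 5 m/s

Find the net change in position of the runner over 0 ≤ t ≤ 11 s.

Displacement is the signed area under the v-t curve.
0–5 s: ½(5 + 6)(5) = 27.5 m
5–6 s: ½(6 + 1)(1) = 3.5 m
6–11 s: ½(1 + 5)(5) = 15 m
Net displacement = 46 m

46 m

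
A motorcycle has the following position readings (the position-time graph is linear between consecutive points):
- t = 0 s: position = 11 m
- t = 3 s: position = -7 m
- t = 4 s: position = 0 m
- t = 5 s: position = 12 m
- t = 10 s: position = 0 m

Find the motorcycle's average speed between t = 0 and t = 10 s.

4.9 m/s

Average speed = (total path length)/(elapsed time); on a piecewise-linear x-t graph the path length is Σ|Δx|.
0–3 s: |Δx| = |-7 − 11| = 18 m
3–4 s: |Δx| = |0 − -7| = 7 m
4–5 s: |Δx| = |12 − 0| = 12 m
5–10 s: |Δx| = |0 − 12| = 12 m
Total path = 49 m; average speed = 49/10 = 4.9 m/s.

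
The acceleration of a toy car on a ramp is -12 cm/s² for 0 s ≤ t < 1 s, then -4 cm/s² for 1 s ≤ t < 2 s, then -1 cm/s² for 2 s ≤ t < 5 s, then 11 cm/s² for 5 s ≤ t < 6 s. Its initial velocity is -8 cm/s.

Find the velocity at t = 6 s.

Δv equals the area under the a-t graph; then v = v₀ + Δv.
0–1 s: -12 × 1 = -12 cm/s
1–2 s: -4 × 1 = -4 cm/s
2–5 s: -1 × 3 = -3 cm/s
5–6 s: 11 × 1 = 11 cm/s
Δv = -8 cm/s, so v(6) = -8 + (-8) = -16 cm/s.

-16 cm/s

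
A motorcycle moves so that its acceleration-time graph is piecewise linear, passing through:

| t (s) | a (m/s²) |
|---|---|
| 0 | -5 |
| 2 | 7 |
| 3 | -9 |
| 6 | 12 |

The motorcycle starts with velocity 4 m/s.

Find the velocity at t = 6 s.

9.5 m/s

Δv equals the area under the a-t graph; then v = v₀ + Δv.
0–2 s: ½(-5 + 7)(2) = 2 m/s
2–3 s: ½(7 + -9)(1) = -1 m/s
3–6 s: ½(-9 + 12)(3) = 4.5 m/s
Δv = 5.5 m/s, so v(6) = 4 + (5.5) = 9.5 m/s.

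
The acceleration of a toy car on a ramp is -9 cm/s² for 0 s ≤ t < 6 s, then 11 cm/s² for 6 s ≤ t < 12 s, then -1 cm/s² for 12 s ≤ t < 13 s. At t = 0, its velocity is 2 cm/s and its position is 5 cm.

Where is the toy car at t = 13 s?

-245.5 cm

On each constant-a segment, Δv = aΔt and Δx = v₀Δt + ½aΔt²; chain segment to segment.
0–6 s: v starts 2 cm/s; Δx = 2·6 + ½·-9·6² = -150 cm; v ends -52 cm/s.
6–12 s: v starts -52 cm/s; Δx = -52·6 + ½·11·6² = -114 cm; v ends 14 cm/s.
12–13 s: v starts 14 cm/s; Δx = 14·1 + ½·-1·1² = 13.5 cm; v ends 13 cm/s.
x(13) = 5 + Σ Δx = -245.5 cm.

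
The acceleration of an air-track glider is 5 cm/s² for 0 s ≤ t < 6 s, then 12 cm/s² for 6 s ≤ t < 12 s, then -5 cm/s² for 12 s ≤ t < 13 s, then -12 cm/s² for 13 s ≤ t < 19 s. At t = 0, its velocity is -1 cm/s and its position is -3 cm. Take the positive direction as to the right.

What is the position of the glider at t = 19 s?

929.5 cm

On each constant-a segment, Δv = aΔt and Δx = v₀Δt + ½aΔt²; chain segment to segment.
0–6 s: v starts -1 cm/s; Δx = -1·6 + ½·5·6² = 84 cm; v ends 29 cm/s.
6–12 s: v starts 29 cm/s; Δx = 29·6 + ½·12·6² = 390 cm; v ends 101 cm/s.
12–13 s: v starts 101 cm/s; Δx = 101·1 + ½·-5·1² = 98.5 cm; v ends 96 cm/s.
13–19 s: v starts 96 cm/s; Δx = 96·6 + ½·-12·6² = 360 cm; v ends 24 cm/s.
x(19) = -3 + Σ Δx = 929.5 cm.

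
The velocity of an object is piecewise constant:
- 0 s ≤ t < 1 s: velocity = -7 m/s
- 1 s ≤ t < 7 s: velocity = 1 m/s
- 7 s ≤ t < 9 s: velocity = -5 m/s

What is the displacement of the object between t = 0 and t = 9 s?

Displacement is the signed area under the v-t curve.
0–1 s: -7 × 1 = -7 m
1–7 s: 1 × 6 = 6 m
7–9 s: -5 × 2 = -10 m
Net displacement = -11 m

-11 m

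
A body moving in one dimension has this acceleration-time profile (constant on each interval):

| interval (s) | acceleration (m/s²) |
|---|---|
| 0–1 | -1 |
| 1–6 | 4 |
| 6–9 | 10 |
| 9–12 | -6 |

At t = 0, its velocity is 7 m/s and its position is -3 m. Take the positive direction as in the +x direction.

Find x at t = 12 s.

347.5 m

On each constant-a segment, Δv = aΔt and Δx = v₀Δt + ½aΔt²; chain segment to segment.
0–1 s: v starts 7 m/s; Δx = 7·1 + ½·-1·1² = 6.5 m; v ends 6 m/s.
1–6 s: v starts 6 m/s; Δx = 6·5 + ½·4·5² = 80 m; v ends 26 m/s.
6–9 s: v starts 26 m/s; Δx = 26·3 + ½·10·3² = 123 m; v ends 56 m/s.
9–12 s: v starts 56 m/s; Δx = 56·3 + ½·-6·3² = 141 m; v ends 38 m/s.
x(12) = -3 + Σ Δx = 347.5 m.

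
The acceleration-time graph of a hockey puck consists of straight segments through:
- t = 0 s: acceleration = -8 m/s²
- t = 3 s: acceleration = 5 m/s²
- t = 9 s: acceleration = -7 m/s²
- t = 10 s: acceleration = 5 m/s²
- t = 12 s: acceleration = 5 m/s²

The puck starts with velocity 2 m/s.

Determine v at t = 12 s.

Δv equals the area under the a-t graph; then v = v₀ + Δv.
0–3 s: ½(-8 + 5)(3) = -4.5 m/s
3–9 s: ½(5 + -7)(6) = -6 m/s
9–10 s: ½(-7 + 5)(1) = -1 m/s
10–12 s: 5 × 2 = 10 m/s
Δv = -1.5 m/s, so v(12) = 2 + (-1.5) = 0.5 m/s.

0.5 m/s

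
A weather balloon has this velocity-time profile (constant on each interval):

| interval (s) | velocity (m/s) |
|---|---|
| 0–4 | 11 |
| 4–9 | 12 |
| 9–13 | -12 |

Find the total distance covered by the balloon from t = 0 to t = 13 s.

Total distance travelled is ∫|v| dt — sum the magnitudes of each area piece.
0–4 s: |11| × 4 = 44 m
4–9 s: |12| × 5 = 60 m
9–13 s: |-12| × 4 = 48 m
Total distance = 152 m

152 m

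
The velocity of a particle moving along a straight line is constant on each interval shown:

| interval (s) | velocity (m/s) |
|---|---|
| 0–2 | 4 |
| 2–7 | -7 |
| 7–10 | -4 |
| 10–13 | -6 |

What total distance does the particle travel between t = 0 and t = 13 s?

73 m

Total distance travelled is ∫|v| dt — sum the magnitudes of each area piece.
0–2 s: |4| × 2 = 8 m
2–7 s: |-7| × 5 = 35 m
7–10 s: |-4| × 3 = 12 m
10–13 s: |-6| × 3 = 18 m
Total distance = 73 m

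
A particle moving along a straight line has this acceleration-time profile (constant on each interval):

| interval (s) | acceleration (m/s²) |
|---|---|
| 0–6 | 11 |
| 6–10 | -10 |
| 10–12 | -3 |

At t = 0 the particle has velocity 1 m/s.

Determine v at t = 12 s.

21 m/s

Δv equals the area under the a-t graph; then v = v₀ + Δv.
0–6 s: 11 × 6 = 66 m/s
6–10 s: -10 × 4 = -40 m/s
10–12 s: -3 × 2 = -6 m/s
Δv = 20 m/s, so v(12) = 1 + (20) = 21 m/s.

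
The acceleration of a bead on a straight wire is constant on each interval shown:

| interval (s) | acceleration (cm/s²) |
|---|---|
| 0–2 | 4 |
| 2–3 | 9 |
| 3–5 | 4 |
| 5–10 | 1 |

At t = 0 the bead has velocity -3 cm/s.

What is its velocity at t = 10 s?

Δv equals the area under the a-t graph; then v = v₀ + Δv.
0–2 s: 4 × 2 = 8 cm/s
2–3 s: 9 × 1 = 9 cm/s
3–5 s: 4 × 2 = 8 cm/s
5–10 s: 1 × 5 = 5 cm/s
Δv = 30 cm/s, so v(10) = -3 + (30) = 27 cm/s.

27 cm/s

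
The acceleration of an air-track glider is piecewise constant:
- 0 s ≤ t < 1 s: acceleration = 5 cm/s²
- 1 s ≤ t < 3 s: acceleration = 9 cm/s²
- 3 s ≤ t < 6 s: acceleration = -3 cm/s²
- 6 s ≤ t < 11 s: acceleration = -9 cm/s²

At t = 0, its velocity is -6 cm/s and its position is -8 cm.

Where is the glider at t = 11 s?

On each constant-a segment, Δv = aΔt and Δx = v₀Δt + ½aΔt²; chain segment to segment.
0–1 s: v starts -6 cm/s; Δx = -6·1 + ½·5·1² = -3.5 cm; v ends -1 cm/s.
1–3 s: v starts -1 cm/s; Δx = -1·2 + ½·9·2² = 16 cm; v ends 17 cm/s.
3–6 s: v starts 17 cm/s; Δx = 17·3 + ½·-3·3² = 37.5 cm; v ends 8 cm/s.
6–11 s: v starts 8 cm/s; Δx = 8·5 + ½·-9·5² = -72.5 cm; v ends -37 cm/s.
x(11) = -8 + Σ Δx = -30.5 cm.

-30.5 cm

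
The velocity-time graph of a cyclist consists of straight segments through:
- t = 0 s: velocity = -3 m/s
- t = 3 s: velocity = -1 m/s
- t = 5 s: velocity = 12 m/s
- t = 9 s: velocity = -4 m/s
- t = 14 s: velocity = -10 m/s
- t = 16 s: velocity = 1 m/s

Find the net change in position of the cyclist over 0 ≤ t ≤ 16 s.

-23 m

Net displacement equals the area under the velocity-time graph (areas below the axis count negative).
0–3 s: ½(-3 + -1)(3) = -6 m
3–5 s: ½(-1 + 12)(2) = 11 m
5–9 s: ½(12 + -4)(4) = 16 m
9–14 s: ½(-4 + -10)(5) = -35 m
14–16 s: ½(-10 + 1)(2) = -9 m
Net displacement = -23 m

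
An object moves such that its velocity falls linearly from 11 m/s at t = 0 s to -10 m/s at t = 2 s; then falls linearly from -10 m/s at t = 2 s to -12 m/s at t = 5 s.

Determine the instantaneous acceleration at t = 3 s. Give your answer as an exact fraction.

Acceleration is the slope of the v-t graph on 2–5 s: (-12 − -10)/(5 − 2) = -2/3 m/s².

-2/3 m/s²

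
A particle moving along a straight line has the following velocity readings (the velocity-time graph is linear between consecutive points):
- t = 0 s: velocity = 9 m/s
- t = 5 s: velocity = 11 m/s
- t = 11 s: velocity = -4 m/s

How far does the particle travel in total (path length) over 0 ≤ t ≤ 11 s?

Distance (not displacement) is the total path length: add the absolute areas under v-t.
0–5 s: |½(9 + 11)(5)| = 50 m
5–11 s: v = 0 at t = 9.4 s; triangle areas 24.2 + 3.2 = 27.4 m
Total distance = 77.4 m

77.4 m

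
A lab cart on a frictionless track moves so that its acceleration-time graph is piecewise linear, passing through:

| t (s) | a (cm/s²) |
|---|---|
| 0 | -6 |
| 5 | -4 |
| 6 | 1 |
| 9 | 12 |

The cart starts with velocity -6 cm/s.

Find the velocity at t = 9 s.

-13 cm/s

Δv equals the area under the a-t graph; then v = v₀ + Δv.
0–5 s: ½(-6 + -4)(5) = -25 cm/s
5–6 s: ½(-4 + 1)(1) = -1.5 cm/s
6–9 s: ½(1 + 12)(3) = 19.5 cm/s
Δv = -7 cm/s, so v(9) = -6 + (-7) = -13 cm/s.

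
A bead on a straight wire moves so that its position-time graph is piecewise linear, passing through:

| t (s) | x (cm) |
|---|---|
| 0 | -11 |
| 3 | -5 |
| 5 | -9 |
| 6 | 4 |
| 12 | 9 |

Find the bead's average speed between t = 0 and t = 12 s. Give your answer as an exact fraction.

Average speed = (total path length)/(elapsed time); on a piecewise-linear x-t graph the path length is Σ|Δx|.
0–3 s: |Δx| = |-5 − -11| = 6 cm
3–5 s: |Δx| = |-9 − -5| = 4 cm
5–6 s: |Δx| = |4 − -9| = 13 cm
6–12 s: |Δx| = |9 − 4| = 5 cm
Total path = 28 cm; average speed = 28/12 = 7/3 cm/s.

7/3 cm/s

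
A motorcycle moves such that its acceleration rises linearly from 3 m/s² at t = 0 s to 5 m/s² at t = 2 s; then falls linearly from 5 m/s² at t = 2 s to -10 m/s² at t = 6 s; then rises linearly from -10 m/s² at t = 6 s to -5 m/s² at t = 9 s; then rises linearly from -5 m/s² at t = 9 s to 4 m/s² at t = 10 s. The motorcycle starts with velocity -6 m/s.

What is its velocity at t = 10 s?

Δv equals the area under the a-t graph; then v = v₀ + Δv.
0–2 s: ½(3 + 5)(2) = 8 m/s
2–6 s: ½(5 + -10)(4) = -10 m/s
6–9 s: ½(-10 + -5)(3) = -22.5 m/s
9–10 s: ½(-5 + 4)(1) = -0.5 m/s
Δv = -25 m/s, so v(10) = -6 + (-25) = -31 m/s.

-31 m/s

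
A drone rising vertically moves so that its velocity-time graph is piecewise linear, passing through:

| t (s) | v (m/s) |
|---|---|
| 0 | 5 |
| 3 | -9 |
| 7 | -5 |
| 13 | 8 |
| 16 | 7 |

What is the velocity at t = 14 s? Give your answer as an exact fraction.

23/3 m/s

On 13–16 s the graph is linear from 8 to 7 m/s: v(14) = 8 + (7 − 8)·(14 − 13)/(16 − 13) = 23/3 m/s.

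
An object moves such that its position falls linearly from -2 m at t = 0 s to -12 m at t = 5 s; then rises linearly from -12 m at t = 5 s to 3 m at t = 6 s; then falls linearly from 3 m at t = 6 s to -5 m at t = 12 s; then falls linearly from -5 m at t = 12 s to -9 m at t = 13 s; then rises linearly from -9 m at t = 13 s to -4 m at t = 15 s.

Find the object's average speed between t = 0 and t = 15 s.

2.8 m/s

Average speed = (total path length)/(elapsed time); on a piecewise-linear x-t graph the path length is Σ|Δx|.
0–5 s: |Δx| = |-12 − -2| = 10 m
5–6 s: |Δx| = |3 − -12| = 15 m
6–12 s: |Δx| = |-5 − 3| = 8 m
12–13 s: |Δx| = |-9 − -5| = 4 m
13–15 s: |Δx| = |-4 − -9| = 5 m
Total path = 42 m; average speed = 42/15 = 2.8 m/s.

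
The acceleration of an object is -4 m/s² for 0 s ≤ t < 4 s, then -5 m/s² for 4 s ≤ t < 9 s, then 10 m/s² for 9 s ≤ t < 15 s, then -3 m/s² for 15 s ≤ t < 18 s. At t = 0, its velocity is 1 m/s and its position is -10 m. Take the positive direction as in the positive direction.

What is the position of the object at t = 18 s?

-189 m

On each constant-a segment, Δv = aΔt and Δx = v₀Δt + ½aΔt²; chain segment to segment.
0–4 s: v starts 1 m/s; Δx = 1·4 + ½·-4·4² = -28 m; v ends -15 m/s.
4–9 s: v starts -15 m/s; Δx = -15·5 + ½·-5·5² = -137.5 m; v ends -40 m/s.
9–15 s: v starts -40 m/s; Δx = -40·6 + ½·10·6² = -60 m; v ends 20 m/s.
15–18 s: v starts 20 m/s; Δx = 20·3 + ½·-3·3² = 46.5 m; v ends 11 m/s.
x(18) = -10 + Σ Δx = -189 m.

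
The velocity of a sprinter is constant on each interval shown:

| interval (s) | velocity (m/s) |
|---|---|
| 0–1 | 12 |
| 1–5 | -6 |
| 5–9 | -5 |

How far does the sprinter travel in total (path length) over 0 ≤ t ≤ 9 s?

56 m

Total distance travelled is ∫|v| dt — sum the magnitudes of each area piece.
0–1 s: |12| × 1 = 12 m
1–5 s: |-6| × 4 = 24 m
5–9 s: |-5| × 4 = 20 m
Total distance = 56 m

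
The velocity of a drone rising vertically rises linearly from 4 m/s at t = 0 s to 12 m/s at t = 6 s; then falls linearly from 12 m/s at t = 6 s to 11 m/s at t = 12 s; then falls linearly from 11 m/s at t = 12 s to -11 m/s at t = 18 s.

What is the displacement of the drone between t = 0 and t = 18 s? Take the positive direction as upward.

Displacement is the signed area under the v-t curve.
0–6 s: ½(4 + 12)(6) = 48 m
6–12 s: ½(12 + 11)(6) = 69 m
12–18 s: ½(11 + -11)(6) = 0 m
Net displacement = 117 m

117 m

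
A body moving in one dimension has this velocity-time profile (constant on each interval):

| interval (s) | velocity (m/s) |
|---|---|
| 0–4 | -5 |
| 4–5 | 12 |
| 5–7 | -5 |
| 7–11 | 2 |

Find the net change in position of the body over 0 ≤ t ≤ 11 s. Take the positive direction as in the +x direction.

-10 m

Displacement is the signed area under the v-t curve.
0–4 s: -5 × 4 = -20 m
4–5 s: 12 × 1 = 12 m
5–7 s: -5 × 2 = -10 m
7–11 s: 2 × 4 = 8 m
Net displacement = -10 m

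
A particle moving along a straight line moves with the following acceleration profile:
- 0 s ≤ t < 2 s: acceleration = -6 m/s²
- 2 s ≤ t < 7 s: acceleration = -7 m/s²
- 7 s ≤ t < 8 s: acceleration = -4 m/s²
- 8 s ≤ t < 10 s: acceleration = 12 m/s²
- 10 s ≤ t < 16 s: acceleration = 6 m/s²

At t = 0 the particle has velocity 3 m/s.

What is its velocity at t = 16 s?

12 m/s

Δv equals the area under the a-t graph; then v = v₀ + Δv.
0–2 s: -6 × 2 = -12 m/s
2–7 s: -7 × 5 = -35 m/s
7–8 s: -4 × 1 = -4 m/s
8–10 s: 12 × 2 = 24 m/s
10–16 s: 6 × 6 = 36 m/s
Δv = 9 m/s, so v(16) = 3 + (9) = 12 m/s.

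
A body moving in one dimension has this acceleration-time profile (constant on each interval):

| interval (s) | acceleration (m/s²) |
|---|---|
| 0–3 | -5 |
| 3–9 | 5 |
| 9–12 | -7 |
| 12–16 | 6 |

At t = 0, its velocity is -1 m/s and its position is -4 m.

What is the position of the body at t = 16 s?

-5 m

On each constant-a segment, Δv = aΔt and Δx = v₀Δt + ½aΔt²; chain segment to segment.
0–3 s: v starts -1 m/s; Δx = -1·3 + ½·-5·3² = -25.5 m; v ends -16 m/s.
3–9 s: v starts -16 m/s; Δx = -16·6 + ½·5·6² = -6 m; v ends 14 m/s.
9–12 s: v starts 14 m/s; Δx = 14·3 + ½·-7·3² = 10.5 m; v ends -7 m/s.
12–16 s: v starts -7 m/s; Δx = -7·4 + ½·6·4² = 20 m; v ends 17 m/s.
x(16) = -4 + Σ Δx = -5 m.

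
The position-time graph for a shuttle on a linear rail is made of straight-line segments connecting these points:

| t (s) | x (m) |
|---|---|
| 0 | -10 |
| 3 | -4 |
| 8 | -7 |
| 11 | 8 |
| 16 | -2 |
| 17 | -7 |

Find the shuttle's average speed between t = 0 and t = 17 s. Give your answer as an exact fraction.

39/17 m/s

Average speed = (total path length)/(elapsed time); on a piecewise-linear x-t graph the path length is Σ|Δx|.
0–3 s: |Δx| = |-4 − -10| = 6 m
3–8 s: |Δx| = |-7 − -4| = 3 m
8–11 s: |Δx| = |8 − -7| = 15 m
11–16 s: |Δx| = |-2 − 8| = 10 m
16–17 s: |Δx| = |-7 − -2| = 5 m
Total path = 39 m; average speed = 39/17 = 39/17 m/s.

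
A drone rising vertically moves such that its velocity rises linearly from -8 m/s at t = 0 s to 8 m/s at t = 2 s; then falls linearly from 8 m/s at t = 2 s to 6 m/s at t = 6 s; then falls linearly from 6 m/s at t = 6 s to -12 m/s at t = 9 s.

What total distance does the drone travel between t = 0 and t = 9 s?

Distance (not displacement) is the total path length: add the absolute areas under v-t.
0–2 s: v = 0 at t = 1 s; triangle areas 4 + 4 = 8 m
2–6 s: |½(8 + 6)(4)| = 28 m
6–9 s: v = 0 at t = 7 s; triangle areas 3 + 12 = 15 m
Total distance = 51 m

51 m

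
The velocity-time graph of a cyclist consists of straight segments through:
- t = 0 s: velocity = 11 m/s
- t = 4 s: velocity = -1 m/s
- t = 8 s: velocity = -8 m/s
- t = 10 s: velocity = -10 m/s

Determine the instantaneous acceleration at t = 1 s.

-3 m/s²

Acceleration is the slope of the v-t graph on 0–4 s: (-1 − 11)/(4 − 0) = -3 m/s².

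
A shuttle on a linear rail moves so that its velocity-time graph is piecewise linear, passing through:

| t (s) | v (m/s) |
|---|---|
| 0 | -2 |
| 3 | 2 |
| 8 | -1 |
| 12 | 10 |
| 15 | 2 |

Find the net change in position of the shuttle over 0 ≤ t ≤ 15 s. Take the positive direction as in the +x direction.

Net displacement equals the area under the velocity-time graph (areas below the axis count negative).
0–3 s: ½(-2 + 2)(3) = 0 m
3–8 s: ½(2 + -1)(5) = 2.5 m
8–12 s: ½(-1 + 10)(4) = 18 m
12–15 s: ½(10 + 2)(3) = 18 m
Net displacement = 38.5 m

38.5 m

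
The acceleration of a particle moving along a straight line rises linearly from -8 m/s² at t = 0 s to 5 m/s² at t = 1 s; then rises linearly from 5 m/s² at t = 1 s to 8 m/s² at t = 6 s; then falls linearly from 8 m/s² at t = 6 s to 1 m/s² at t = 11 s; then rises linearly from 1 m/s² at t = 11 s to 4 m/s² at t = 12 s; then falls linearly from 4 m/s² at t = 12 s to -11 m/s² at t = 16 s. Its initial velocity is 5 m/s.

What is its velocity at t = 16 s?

47 m/s

Δv equals the area under the a-t graph; then v = v₀ + Δv.
0–1 s: ½(-8 + 5)(1) = -1.5 m/s
1–6 s: ½(5 + 8)(5) = 32.5 m/s
6–11 s: ½(8 + 1)(5) = 22.5 m/s
11–12 s: ½(1 + 4)(1) = 2.5 m/s
12–16 s: ½(4 + -11)(4) = -14 m/s
Δv = 42 m/s, so v(16) = 5 + (42) = 47 m/s.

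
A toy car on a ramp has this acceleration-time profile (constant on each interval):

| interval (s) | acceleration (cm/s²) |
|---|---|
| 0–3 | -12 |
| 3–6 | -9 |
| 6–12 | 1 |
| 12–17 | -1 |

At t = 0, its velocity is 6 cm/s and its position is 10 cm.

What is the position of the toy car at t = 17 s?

-748 cm

On each constant-a segment, Δv = aΔt and Δx = v₀Δt + ½aΔt²; chain segment to segment.
0–3 s: v starts 6 cm/s; Δx = 6·3 + ½·-12·3² = -36 cm; v ends -30 cm/s.
3–6 s: v starts -30 cm/s; Δx = -30·3 + ½·-9·3² = -130.5 cm; v ends -57 cm/s.
6–12 s: v starts -57 cm/s; Δx = -57·6 + ½·1·6² = -324 cm; v ends -51 cm/s.
12–17 s: v starts -51 cm/s; Δx = -51·5 + ½·-1·5² = -267.5 cm; v ends -56 cm/s.
x(17) = 10 + Σ Δx = -748 cm.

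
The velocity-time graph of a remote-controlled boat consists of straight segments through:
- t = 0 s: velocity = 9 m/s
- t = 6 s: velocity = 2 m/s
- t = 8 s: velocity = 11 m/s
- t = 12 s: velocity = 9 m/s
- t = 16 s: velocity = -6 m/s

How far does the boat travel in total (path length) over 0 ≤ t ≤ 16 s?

Total distance travelled is ∫|v| dt — sum the magnitudes of each area piece.
0–6 s: |½(9 + 2)(6)| = 33 m
6–8 s: |½(2 + 11)(2)| = 13 m
8–12 s: |½(11 + 9)(4)| = 40 m
12–16 s: v = 0 at t = 14.4 s; triangle areas 10.8 + 4.8 = 15.6 m
Total distance = 101.6 m

101.6 m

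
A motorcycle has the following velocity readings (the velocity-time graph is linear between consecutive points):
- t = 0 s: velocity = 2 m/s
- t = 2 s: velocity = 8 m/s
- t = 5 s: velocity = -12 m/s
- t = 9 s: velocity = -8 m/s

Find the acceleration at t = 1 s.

3 m/s²

Acceleration is the slope of the v-t graph on 0–2 s: (8 − 2)/(2 − 0) = 3 m/s².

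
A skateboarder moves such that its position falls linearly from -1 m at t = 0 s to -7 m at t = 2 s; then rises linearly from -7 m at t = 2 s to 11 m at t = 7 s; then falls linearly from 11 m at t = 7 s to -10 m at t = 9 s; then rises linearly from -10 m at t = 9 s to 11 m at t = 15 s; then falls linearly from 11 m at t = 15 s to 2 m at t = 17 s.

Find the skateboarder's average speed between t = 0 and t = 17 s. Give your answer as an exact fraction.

75/17 m/s

Average speed = (total path length)/(elapsed time); on a piecewise-linear x-t graph the path length is Σ|Δx|.
0–2 s: |Δx| = |-7 − -1| = 6 m
2–7 s: |Δx| = |11 − -7| = 18 m
7–9 s: |Δx| = |-10 − 11| = 21 m
9–15 s: |Δx| = |11 − -10| = 21 m
15–17 s: |Δx| = |2 − 11| = 9 m
Total path = 75 m; average speed = 75/17 = 75/17 m/s.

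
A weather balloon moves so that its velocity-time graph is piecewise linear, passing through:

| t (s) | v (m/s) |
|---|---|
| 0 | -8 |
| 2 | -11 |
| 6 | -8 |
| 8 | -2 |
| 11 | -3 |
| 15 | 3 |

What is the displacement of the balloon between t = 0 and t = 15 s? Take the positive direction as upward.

-74.5 m

Displacement is the signed area under the v-t curve.
0–2 s: ½(-8 + -11)(2) = -19 m
2–6 s: ½(-11 + -8)(4) = -38 m
6–8 s: ½(-8 + -2)(2) = -10 m
8–11 s: ½(-2 + -3)(3) = -7.5 m
11–15 s: ½(-3 + 3)(4) = 0 m
Net displacement = -74.5 m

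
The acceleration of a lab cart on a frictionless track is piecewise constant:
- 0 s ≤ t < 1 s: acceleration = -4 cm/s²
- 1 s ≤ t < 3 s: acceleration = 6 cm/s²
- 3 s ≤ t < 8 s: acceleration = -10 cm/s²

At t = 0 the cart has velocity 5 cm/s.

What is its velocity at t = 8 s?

Δv equals the area under the a-t graph; then v = v₀ + Δv.
0–1 s: -4 × 1 = -4 cm/s
1–3 s: 6 × 2 = 12 cm/s
3–8 s: -10 × 5 = -50 cm/s
Δv = -42 cm/s, so v(8) = 5 + (-42) = -37 cm/s.

-37 cm/s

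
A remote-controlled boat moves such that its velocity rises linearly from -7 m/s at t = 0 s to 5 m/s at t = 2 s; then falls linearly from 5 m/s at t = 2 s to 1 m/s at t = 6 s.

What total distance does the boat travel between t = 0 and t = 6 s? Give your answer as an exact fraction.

Distance (not displacement) is the total path length: add the absolute areas under v-t.
0–2 s: v = 0 at t = 7/6 s; triangle areas 49/12 + 25/12 = 37/6 m
2–6 s: |½(5 + 1)(4)| = 12 m
Total distance = 109/6 m

109/6 m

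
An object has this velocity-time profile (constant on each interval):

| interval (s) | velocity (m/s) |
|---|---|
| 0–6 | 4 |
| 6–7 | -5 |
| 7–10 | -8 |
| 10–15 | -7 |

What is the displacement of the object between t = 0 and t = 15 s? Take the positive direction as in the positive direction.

-40 m

Net displacement equals the area under the velocity-time graph (areas below the axis count negative).
0–6 s: 4 × 6 = 24 m
6–7 s: -5 × 1 = -5 m
7–10 s: -8 × 3 = -24 m
10–15 s: -7 × 5 = -35 m
Net displacement = -40 m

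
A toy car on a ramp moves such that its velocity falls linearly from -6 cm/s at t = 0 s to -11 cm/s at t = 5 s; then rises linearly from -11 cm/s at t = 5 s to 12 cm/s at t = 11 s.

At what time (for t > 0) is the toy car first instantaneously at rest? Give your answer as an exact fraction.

v changes sign on 5–11 s (from -11 to 12); the graph is linear there, so v = 0 at t = 5 + (11)·(11 − 5)/(12 − -11) = 181/23 s.

t = 181/23 s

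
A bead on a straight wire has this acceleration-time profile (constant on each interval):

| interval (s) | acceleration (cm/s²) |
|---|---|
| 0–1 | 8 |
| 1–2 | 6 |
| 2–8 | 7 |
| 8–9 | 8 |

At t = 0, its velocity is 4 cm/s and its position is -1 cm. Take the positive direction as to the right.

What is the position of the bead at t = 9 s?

320 cm

On each constant-a segment, Δv = aΔt and Δx = v₀Δt + ½aΔt²; chain segment to segment.
0–1 s: v starts 4 cm/s; Δx = 4·1 + ½·8·1² = 8 cm; v ends 12 cm/s.
1–2 s: v starts 12 cm/s; Δx = 12·1 + ½·6·1² = 15 cm; v ends 18 cm/s.
2–8 s: v starts 18 cm/s; Δx = 18·6 + ½·7·6² = 234 cm; v ends 60 cm/s.
8–9 s: v starts 60 cm/s; Δx = 60·1 + ½·8·1² = 64 cm; v ends 68 cm/s.
x(9) = -1 + Σ Δx = 320 cm.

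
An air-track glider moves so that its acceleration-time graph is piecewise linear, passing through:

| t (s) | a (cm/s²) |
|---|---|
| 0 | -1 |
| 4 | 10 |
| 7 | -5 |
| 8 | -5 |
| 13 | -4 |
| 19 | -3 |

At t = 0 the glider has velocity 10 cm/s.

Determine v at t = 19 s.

Δv equals the area under the a-t graph; then v = v₀ + Δv.
0–4 s: ½(-1 + 10)(4) = 18 cm/s
4–7 s: ½(10 + -5)(3) = 7.5 cm/s
7–8 s: -5 × 1 = -5 cm/s
8–13 s: ½(-5 + -4)(5) = -22.5 cm/s
13–19 s: ½(-4 + -3)(6) = -21 cm/s
Δv = -23 cm/s, so v(19) = 10 + (-23) = -13 cm/s.

-13 cm/s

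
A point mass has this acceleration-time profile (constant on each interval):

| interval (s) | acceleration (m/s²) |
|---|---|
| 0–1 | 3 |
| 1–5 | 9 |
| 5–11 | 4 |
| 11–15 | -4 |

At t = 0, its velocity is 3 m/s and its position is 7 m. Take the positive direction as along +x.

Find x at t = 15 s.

663.5 m

On each constant-a segment, Δv = aΔt and Δx = v₀Δt + ½aΔt²; chain segment to segment.
0–1 s: v starts 3 m/s; Δx = 3·1 + ½·3·1² = 4.5 m; v ends 6 m/s.
1–5 s: v starts 6 m/s; Δx = 6·4 + ½·9·4² = 96 m; v ends 42 m/s.
5–11 s: v starts 42 m/s; Δx = 42·6 + ½·4·6² = 324 m; v ends 66 m/s.
11–15 s: v starts 66 m/s; Δx = 66·4 + ½·-4·4² = 232 m; v ends 50 m/s.
x(15) = 7 + Σ Δx = 663.5 m.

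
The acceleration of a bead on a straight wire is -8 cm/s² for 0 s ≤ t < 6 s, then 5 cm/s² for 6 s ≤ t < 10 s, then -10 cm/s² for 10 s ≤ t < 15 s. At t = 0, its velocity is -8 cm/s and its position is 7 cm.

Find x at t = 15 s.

On each constant-a segment, Δv = aΔt and Δx = v₀Δt + ½aΔt²; chain segment to segment.
0–6 s: v starts -8 cm/s; Δx = -8·6 + ½·-8·6² = -192 cm; v ends -56 cm/s.
6–10 s: v starts -56 cm/s; Δx = -56·4 + ½·5·4² = -184 cm; v ends -36 cm/s.
10–15 s: v starts -36 cm/s; Δx = -36·5 + ½·-10·5² = -305 cm; v ends -86 cm/s.
x(15) = 7 + Σ Δx = -674 cm.

-674 cm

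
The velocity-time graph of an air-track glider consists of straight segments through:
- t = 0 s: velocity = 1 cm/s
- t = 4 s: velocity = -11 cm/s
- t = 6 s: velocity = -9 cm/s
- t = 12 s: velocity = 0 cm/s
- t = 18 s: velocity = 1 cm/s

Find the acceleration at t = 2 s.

-3 cm/s²

Acceleration is the slope of the v-t graph on 0–4 s: (-11 − 1)/(4 − 0) = -3 cm/s².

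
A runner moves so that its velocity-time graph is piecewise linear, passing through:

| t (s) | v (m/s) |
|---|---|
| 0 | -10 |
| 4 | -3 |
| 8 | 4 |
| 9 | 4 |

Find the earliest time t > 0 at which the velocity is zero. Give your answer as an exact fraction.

v changes sign on 4–8 s (from -3 to 4); the graph is linear there, so v = 0 at t = 4 + (3)·(8 − 4)/(4 − -3) = 40/7 s.

t = 40/7 s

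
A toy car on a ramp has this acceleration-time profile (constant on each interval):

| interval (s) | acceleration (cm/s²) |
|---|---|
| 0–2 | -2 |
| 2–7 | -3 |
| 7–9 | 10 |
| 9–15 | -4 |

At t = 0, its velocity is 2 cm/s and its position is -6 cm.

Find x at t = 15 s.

-121.5 cm

On each constant-a segment, Δv = aΔt and Δx = v₀Δt + ½aΔt²; chain segment to segment.
0–2 s: v starts 2 cm/s; Δx = 2·2 + ½·-2·2² = 0 cm; v ends -2 cm/s.
2–7 s: v starts -2 cm/s; Δx = -2·5 + ½·-3·5² = -47.5 cm; v ends -17 cm/s.
7–9 s: v starts -17 cm/s; Δx = -17·2 + ½·10·2² = -14 cm; v ends 3 cm/s.
9–15 s: v starts 3 cm/s; Δx = 3·6 + ½·-4·6² = -54 cm; v ends -21 cm/s.
x(15) = -6 + Σ Δx = -121.5 cm.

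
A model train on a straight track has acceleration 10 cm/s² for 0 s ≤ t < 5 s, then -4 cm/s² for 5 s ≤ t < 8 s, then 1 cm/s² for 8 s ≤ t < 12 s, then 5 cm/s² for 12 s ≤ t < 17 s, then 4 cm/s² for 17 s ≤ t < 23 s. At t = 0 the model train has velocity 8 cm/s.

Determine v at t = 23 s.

Δv equals the area under the a-t graph; then v = v₀ + Δv.
0–5 s: 10 × 5 = 50 cm/s
5–8 s: -4 × 3 = -12 cm/s
8–12 s: 1 × 4 = 4 cm/s
12–17 s: 5 × 5 = 25 cm/s
17–23 s: 4 × 6 = 24 cm/s
Δv = 91 cm/s, so v(23) = 8 + (91) = 99 cm/s.

99 cm/s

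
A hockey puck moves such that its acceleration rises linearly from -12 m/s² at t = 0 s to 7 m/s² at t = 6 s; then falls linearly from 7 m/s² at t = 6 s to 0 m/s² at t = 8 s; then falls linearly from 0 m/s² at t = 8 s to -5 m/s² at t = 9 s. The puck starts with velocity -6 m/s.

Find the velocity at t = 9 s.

-16.5 m/s

Δv equals the area under the a-t graph; then v = v₀ + Δv.
0–6 s: ½(-12 + 7)(6) = -15 m/s
6–8 s: ½(7 + 0)(2) = 7 m/s
8–9 s: ½(0 + -5)(1) = -2.5 m/s
Δv = -10.5 m/s, so v(9) = -6 + (-10.5) = -16.5 m/s.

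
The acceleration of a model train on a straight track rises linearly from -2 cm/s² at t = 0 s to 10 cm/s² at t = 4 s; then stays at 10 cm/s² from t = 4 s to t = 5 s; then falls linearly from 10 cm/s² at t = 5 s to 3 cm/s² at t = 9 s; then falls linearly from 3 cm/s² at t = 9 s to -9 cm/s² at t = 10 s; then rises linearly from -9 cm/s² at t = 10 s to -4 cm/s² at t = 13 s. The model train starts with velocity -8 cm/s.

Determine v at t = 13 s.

Δv equals the area under the a-t graph; then v = v₀ + Δv.
0–4 s: ½(-2 + 10)(4) = 16 cm/s
4–5 s: 10 × 1 = 10 cm/s
5–9 s: ½(10 + 3)(4) = 26 cm/s
9–10 s: ½(3 + -9)(1) = -3 cm/s
10–13 s: ½(-9 + -4)(3) = -19.5 cm/s
Δv = 29.5 cm/s, so v(13) = -8 + (29.5) = 21.5 cm/s.

21.5 cm/s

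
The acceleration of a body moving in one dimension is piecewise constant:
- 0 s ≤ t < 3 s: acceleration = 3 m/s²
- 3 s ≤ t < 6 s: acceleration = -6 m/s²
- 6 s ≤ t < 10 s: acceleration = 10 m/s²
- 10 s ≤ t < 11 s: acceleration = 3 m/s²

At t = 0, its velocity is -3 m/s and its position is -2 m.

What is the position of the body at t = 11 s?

55 m

On each constant-a segment, Δv = aΔt and Δx = v₀Δt + ½aΔt²; chain segment to segment.
0–3 s: v starts -3 m/s; Δx = -3·3 + ½·3·3² = 4.5 m; v ends 6 m/s.
3–6 s: v starts 6 m/s; Δx = 6·3 + ½·-6·3² = -9 m; v ends -12 m/s.
6–10 s: v starts -12 m/s; Δx = -12·4 + ½·10·4² = 32 m; v ends 28 m/s.
10–11 s: v starts 28 m/s; Δx = 28·1 + ½·3·1² = 29.5 m; v ends 31 m/s.
x(11) = -2 + Σ Δx = 55 m.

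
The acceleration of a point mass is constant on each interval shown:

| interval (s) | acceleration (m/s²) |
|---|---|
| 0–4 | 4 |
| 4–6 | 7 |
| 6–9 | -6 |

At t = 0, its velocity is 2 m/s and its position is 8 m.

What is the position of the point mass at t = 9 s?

167 m

On each constant-a segment, Δv = aΔt and Δx = v₀Δt + ½aΔt²; chain segment to segment.
0–4 s: v starts 2 m/s; Δx = 2·4 + ½·4·4² = 40 m; v ends 18 m/s.
4–6 s: v starts 18 m/s; Δx = 18·2 + ½·7·2² = 50 m; v ends 32 m/s.
6–9 s: v starts 32 m/s; Δx = 32·3 + ½·-6·3² = 69 m; v ends 14 m/s.
x(9) = 8 + Σ Δx = 167 m.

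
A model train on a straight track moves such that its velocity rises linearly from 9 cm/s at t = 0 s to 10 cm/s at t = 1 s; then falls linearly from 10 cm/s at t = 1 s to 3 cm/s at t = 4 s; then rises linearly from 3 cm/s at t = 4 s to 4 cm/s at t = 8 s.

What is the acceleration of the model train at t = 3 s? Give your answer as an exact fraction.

-7/3 cm/s²

Acceleration is the slope of the v-t graph on 1–4 s: (3 − 10)/(4 − 1) = -7/3 cm/s².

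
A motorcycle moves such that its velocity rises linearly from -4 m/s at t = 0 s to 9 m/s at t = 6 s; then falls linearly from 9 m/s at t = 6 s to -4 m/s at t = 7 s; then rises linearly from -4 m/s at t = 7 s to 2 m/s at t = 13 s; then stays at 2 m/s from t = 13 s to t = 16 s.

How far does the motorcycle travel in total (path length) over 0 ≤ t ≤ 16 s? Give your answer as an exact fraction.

1095/26 m

Distance (not displacement) is the total path length: add the absolute areas under v-t.
0–6 s: v = 0 at t = 24/13 s; triangle areas 48/13 + 243/13 = 291/13 m
6–7 s: v = 0 at t = 87/13 s; triangle areas 81/26 + 8/13 = 97/26 m
7–13 s: v = 0 at t = 11 s; triangle areas 8 + 2 = 10 m
13–16 s: |2| × 3 = 6 m
Total distance = 1095/26 m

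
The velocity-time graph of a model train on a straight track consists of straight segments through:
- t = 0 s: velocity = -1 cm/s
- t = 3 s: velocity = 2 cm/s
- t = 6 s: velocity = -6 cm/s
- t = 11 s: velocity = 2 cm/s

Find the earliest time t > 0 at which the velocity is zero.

v changes sign on 0–3 s (from -1 to 2); the graph is linear there, so v = 0 at t = 0 + (1)·(3 − 0)/(2 − -1) = 1 s.

t = 1 s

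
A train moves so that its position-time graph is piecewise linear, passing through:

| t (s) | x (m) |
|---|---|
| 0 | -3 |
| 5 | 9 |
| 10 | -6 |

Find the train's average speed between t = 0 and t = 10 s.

2.7 m/s

Average speed = (total path length)/(elapsed time); on a piecewise-linear x-t graph the path length is Σ|Δx|.
0–5 s: |Δx| = |9 − -3| = 12 m
5–10 s: |Δx| = |-6 − 9| = 15 m
Total path = 27 m; average speed = 27/10 = 2.7 m/s.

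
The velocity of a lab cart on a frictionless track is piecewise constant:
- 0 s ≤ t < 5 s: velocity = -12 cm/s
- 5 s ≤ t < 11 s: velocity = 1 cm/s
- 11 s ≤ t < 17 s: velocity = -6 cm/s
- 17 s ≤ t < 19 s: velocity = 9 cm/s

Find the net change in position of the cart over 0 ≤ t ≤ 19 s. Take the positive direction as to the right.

Displacement is the signed area under the v-t curve.
0–5 s: -12 × 5 = -60 cm
5–11 s: 1 × 6 = 6 cm
11–17 s: -6 × 6 = -36 cm
17–19 s: 9 × 2 = 18 cm
Net displacement = -72 cm

-72 cm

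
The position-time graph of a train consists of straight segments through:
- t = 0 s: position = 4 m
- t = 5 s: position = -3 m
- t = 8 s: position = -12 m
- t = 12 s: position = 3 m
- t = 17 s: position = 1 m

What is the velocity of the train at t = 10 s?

Velocity is the slope of the x-t graph on 8–12 s: (3 − -12)/(12 − 8) = 3.75 m/s.

3.75 m/s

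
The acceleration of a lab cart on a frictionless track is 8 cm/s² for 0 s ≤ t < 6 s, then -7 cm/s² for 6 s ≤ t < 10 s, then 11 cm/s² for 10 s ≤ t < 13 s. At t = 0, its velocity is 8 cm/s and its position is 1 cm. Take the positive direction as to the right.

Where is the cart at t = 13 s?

494.5 cm

On each constant-a segment, Δv = aΔt and Δx = v₀Δt + ½aΔt²; chain segment to segment.
0–6 s: v starts 8 cm/s; Δx = 8·6 + ½·8·6² = 192 cm; v ends 56 cm/s.
6–10 s: v starts 56 cm/s; Δx = 56·4 + ½·-7·4² = 168 cm; v ends 28 cm/s.
10–13 s: v starts 28 cm/s; Δx = 28·3 + ½·11·3² = 133.5 cm; v ends 61 cm/s.
x(13) = 1 + Σ Δx = 494.5 cm.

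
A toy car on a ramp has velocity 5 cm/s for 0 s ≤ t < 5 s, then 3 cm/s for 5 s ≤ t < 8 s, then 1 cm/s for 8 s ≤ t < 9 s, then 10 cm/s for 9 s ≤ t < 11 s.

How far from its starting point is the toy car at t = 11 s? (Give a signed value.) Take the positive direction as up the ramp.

Displacement is the signed area under the v-t curve.
0–5 s: 5 × 5 = 25 cm
5–8 s: 3 × 3 = 9 cm
8–9 s: 1 × 1 = 1 cm
9–11 s: 10 × 2 = 20 cm
Net displacement = 55 cm

55 cm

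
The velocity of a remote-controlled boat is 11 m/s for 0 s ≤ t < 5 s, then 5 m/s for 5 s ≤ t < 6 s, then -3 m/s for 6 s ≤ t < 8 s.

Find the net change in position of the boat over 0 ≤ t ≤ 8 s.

Displacement is the signed area under the v-t curve.
0–5 s: 11 × 5 = 55 m
5–6 s: 5 × 1 = 5 m
6–8 s: -3 × 2 = -6 m
Net displacement = 54 m

54 m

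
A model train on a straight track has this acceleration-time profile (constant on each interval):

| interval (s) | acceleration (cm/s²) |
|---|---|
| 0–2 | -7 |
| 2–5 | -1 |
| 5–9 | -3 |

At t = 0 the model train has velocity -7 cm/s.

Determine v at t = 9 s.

-36 cm/s

Δv equals the area under the a-t graph; then v = v₀ + Δv.
0–2 s: -7 × 2 = -14 cm/s
2–5 s: -1 × 3 = -3 cm/s
5–9 s: -3 × 4 = -12 cm/s
Δv = -29 cm/s, so v(9) = -7 + (-29) = -36 cm/s.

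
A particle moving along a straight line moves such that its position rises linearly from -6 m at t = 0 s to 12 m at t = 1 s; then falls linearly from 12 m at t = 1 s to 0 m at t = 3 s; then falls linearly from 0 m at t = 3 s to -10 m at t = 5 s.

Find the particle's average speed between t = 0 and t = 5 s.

8 m/s

Average speed = (total path length)/(elapsed time); on a piecewise-linear x-t graph the path length is Σ|Δx|.
0–1 s: |Δx| = |12 − -6| = 18 m
1–3 s: |Δx| = |0 − 12| = 12 m
3–5 s: |Δx| = |-10 − 0| = 10 m
Total path = 40 m; average speed = 40/5 = 8 m/s.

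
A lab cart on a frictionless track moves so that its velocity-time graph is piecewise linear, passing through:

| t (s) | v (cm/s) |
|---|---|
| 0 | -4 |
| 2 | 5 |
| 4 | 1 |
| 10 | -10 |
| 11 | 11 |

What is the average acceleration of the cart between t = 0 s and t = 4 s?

1.25 cm/s²

Average acceleration = Δv/Δt = (1 − -4)/(4 − 0) = 1.25 cm/s².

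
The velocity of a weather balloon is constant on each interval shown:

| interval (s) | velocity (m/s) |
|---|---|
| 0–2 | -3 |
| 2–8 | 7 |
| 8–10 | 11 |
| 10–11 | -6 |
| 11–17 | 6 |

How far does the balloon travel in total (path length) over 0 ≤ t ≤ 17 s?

Distance (not displacement) is the total path length: add the absolute areas under v-t.
0–2 s: |-3| × 2 = 6 m
2–8 s: |7| × 6 = 42 m
8–10 s: |11| × 2 = 22 m
10–11 s: |-6| × 1 = 6 m
11–17 s: |6| × 6 = 36 m
Total distance = 112 m

112 m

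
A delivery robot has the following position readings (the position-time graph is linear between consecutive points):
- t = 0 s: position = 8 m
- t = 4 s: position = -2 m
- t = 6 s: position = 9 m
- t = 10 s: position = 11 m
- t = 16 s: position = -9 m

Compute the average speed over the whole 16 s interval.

2.6875 m/s

Average speed = (total path length)/(elapsed time); on a piecewise-linear x-t graph the path length is Σ|Δx|.
0–4 s: |Δx| = |-2 − 8| = 10 m
4–6 s: |Δx| = |9 − -2| = 11 m
6–10 s: |Δx| = |11 − 9| = 2 m
10–16 s: |Δx| = |-9 − 11| = 20 m
Total path = 43 m; average speed = 43/16 = 2.6875 m/s.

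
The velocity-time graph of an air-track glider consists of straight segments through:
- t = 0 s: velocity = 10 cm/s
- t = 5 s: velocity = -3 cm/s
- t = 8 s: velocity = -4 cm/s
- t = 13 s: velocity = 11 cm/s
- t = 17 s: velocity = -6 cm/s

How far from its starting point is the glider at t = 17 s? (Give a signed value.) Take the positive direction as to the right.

34.5 cm

Displacement is the signed area under the v-t curve.
0–5 s: ½(10 + -3)(5) = 17.5 cm
5–8 s: ½(-3 + -4)(3) = -10.5 cm
8–13 s: ½(-4 + 11)(5) = 17.5 cm
13–17 s: ½(11 + -6)(4) = 10 cm
Net displacement = 34.5 cm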